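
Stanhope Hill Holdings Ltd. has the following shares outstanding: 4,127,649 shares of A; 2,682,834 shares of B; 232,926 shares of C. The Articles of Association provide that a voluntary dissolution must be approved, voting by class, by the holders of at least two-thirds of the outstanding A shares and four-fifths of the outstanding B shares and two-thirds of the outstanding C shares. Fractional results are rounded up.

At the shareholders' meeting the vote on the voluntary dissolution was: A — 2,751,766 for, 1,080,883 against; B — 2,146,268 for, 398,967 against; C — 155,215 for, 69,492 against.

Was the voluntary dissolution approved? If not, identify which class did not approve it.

Not approved — the C shares did not give the required vote.

A: 2/3 of 4127649 = 2751766; 2,751,766 required, 2,751,766 in favor — approved.
B: 4/5 of 2682834 = 2146267.20, rounded up to 2146268; 2,146,268 required, 2,146,268 in favor — approved.
C: 2/3 of 232926 = 155284; 155,284 required, 155,215 in favor — not approved.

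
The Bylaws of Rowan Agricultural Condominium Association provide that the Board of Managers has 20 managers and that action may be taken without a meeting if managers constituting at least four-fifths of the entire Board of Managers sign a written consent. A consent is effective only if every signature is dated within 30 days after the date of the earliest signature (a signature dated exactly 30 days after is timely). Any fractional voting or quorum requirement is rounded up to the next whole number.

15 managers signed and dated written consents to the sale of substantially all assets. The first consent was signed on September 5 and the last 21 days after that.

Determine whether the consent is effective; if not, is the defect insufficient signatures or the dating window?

Signatures required: at least four-fifths of 20 — 4/5 of 20 = 16, so 16 needed; 15 signed. Insufficient.
Dating window: the latest signature is 21 days after the earliest; the limit is 30 days. Within the window.

Not effective — insufficient signatures.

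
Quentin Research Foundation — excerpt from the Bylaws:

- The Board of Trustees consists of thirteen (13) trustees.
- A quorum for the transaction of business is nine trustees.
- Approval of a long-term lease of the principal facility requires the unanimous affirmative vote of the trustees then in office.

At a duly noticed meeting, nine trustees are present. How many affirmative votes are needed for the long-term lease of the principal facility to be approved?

The long-term lease of the principal facility requires the unanimous vote of the trustees then in office (13).
Unanimous means all 13.
(Only 9 can vote, so the long-term lease of the principal facility cannot pass at this meeting, but the required vote is still 13.)

13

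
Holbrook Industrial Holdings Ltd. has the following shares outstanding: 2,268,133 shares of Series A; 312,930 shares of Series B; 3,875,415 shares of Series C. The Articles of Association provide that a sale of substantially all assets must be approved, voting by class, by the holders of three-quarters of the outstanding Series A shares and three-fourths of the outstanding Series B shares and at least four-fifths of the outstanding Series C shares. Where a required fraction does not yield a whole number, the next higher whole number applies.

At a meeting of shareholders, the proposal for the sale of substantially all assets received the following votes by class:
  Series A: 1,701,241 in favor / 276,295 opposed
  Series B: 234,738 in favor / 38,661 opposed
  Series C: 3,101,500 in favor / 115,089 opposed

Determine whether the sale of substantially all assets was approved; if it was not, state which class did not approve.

Series A: 3/4 of 2268133 = 1701099.75, rounded up to 1701100; 1,701,100 required, 1,701,241 in favor — approved.
Series B: 3/4 of 312930 = 234697.50, rounded up to 234698; 234,698 required, 234,738 in favor — approved.
Series C: 4/5 of 3875415 = 3100332; 3,100,332 required, 3,101,500 in favor — approved.

Approved — every class gave the required vote.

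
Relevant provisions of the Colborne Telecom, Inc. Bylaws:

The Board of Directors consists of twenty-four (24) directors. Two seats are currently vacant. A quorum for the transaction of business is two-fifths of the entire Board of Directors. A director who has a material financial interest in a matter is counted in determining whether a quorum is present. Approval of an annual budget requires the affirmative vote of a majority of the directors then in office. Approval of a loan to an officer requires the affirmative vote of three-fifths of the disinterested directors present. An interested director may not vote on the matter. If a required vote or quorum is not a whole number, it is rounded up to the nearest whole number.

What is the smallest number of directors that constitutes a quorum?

10

2/5 of 24 = 9.60, rounded up to 10.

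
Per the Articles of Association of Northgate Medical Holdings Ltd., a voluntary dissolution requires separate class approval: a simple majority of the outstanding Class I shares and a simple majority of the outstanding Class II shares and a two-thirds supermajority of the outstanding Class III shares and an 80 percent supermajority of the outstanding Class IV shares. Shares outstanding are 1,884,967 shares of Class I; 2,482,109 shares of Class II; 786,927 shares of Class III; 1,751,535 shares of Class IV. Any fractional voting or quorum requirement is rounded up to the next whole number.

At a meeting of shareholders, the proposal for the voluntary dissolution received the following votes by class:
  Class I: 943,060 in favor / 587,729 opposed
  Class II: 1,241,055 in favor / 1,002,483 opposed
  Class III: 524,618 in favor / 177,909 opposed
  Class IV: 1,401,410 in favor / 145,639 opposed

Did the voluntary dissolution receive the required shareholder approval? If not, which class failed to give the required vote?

Class I: a majority of 1884967 is 942484; 942,484 required, 943,060 in favor — approved.
Class II: a majority of 2482109 is 1241055; 1,241,055 required, 1,241,055 in favor — approved.
Class III: 2/3 of 786927 = 524618; 524,618 required, 524,618 in favor — approved.
Class IV: 4/5 of 1751535 = 1401228; 1,401,228 required, 1,401,410 in favor — approved.

Approved — every class gave the required vote.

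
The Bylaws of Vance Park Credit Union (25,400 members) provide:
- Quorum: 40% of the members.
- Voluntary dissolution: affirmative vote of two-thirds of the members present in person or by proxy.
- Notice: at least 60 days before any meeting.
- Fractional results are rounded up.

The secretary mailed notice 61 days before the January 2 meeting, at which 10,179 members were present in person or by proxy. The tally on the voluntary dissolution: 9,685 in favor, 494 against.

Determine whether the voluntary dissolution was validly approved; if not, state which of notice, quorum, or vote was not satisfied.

Notice: 61 days given; 60 required. Satisfied.
Quorum: 40% of 25,400 = 10,160; 10,179 present. Satisfied.
Vote: requires two-thirds of those present (10,179); 2/3 of 10179 = 6786, so 6,786 needed; 9,685 in favor. Satisfied.

Valid — all requirements satisfied.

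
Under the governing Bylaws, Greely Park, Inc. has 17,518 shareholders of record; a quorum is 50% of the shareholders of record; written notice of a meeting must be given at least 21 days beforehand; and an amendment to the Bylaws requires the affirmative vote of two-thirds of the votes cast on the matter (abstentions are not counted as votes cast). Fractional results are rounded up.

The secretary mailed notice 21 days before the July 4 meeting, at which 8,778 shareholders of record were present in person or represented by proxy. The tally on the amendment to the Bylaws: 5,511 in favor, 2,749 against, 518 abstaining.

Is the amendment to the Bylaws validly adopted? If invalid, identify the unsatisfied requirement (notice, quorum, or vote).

Valid — all requirements satisfied.

Notice: 21 days given; 21 required. Satisfied.
Quorum: 50% of 17,518 = 8,759; 8,778 present. Satisfied.
Vote: requires two-thirds of the votes cast (8,778 − 518 abstaining = 8,260); 2/3 of 8260 = 5506.67, rounded up to 5507, so 5,507 needed; 5,511 in favor. Satisfied.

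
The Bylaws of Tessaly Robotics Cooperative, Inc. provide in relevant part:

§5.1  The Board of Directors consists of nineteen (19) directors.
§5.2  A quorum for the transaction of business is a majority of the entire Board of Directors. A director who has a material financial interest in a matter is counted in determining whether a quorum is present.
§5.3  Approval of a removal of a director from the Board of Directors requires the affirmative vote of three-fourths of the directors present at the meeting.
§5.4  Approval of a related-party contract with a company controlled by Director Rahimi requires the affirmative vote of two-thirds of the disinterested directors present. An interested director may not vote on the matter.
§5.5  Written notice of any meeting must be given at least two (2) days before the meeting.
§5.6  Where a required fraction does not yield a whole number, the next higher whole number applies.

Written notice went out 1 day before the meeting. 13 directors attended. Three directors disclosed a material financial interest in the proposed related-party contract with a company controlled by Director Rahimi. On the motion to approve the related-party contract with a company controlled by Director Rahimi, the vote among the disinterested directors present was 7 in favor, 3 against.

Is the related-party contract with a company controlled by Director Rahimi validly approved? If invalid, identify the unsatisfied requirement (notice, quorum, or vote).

Notice: 1 day given; 2 required (1 < 2). Not satisfied.
Quorum: 13 present (interested directors count toward quorum); quorum is 10. Satisfied.
Vote: the related-party contract with a company controlled by Director Rahimi requires two-thirds of the disinterested directors present (13 − 3 = 10). 2/3 of 10 = 6.67, rounded up to 7, so 7 affirmative votes are needed; 7 voted in favor. Satisfied.

Invalid — notice requirement not satisfied.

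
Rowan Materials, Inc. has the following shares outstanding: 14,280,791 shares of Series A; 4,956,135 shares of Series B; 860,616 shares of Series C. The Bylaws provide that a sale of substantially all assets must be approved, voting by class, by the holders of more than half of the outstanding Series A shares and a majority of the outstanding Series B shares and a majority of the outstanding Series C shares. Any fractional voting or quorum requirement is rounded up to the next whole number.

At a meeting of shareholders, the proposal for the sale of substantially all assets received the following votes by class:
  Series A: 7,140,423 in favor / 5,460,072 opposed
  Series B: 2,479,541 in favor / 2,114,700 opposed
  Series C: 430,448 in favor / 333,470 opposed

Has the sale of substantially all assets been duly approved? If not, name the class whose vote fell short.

Approved — every class gave the required vote.

Series A: a majority of 14280791 is 7140396; 7,140,396 required, 7,140,423 in favor — approved.
Series B: a majority of 4956135 is 2478068; 2,478,068 required, 2,479,541 in favor — approved.
Series C: a majority of 860616 is 430309; 430,309 required, 430,448 in favor — approved.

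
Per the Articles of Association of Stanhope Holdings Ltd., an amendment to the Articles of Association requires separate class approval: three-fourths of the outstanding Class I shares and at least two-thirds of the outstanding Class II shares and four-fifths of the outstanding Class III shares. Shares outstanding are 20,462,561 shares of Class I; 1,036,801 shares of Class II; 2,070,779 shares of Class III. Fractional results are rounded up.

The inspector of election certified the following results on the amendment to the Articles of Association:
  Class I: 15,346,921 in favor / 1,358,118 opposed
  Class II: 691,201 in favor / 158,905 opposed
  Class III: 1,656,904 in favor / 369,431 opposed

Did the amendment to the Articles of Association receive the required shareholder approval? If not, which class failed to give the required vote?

Approved — every class gave the required vote.

Class I: 3/4 of 20462561 = 15346920.75, rounded up to 15346921; 15,346,921 required, 15,346,921 in favor — approved.
Class II: 2/3 of 1036801 = 691200.67, rounded up to 691201; 691,201 required, 691,201 in favor — approved.
Class III: 4/5 of 2070779 = 1656623.20, rounded up to 1656624; 1,656,624 required, 1,656,904 in favor — approved.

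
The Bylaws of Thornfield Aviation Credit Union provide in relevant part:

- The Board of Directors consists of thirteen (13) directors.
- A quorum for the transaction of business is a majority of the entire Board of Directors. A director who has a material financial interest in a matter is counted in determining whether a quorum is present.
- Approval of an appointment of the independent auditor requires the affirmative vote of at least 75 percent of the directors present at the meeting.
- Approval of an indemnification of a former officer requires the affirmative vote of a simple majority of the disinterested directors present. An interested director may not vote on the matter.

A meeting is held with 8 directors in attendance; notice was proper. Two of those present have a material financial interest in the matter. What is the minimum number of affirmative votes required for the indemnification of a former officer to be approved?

The indemnification of a former officer requires a majority of the disinterested directors present (8 − 2 = 6).
A majority of 6 is 4.

4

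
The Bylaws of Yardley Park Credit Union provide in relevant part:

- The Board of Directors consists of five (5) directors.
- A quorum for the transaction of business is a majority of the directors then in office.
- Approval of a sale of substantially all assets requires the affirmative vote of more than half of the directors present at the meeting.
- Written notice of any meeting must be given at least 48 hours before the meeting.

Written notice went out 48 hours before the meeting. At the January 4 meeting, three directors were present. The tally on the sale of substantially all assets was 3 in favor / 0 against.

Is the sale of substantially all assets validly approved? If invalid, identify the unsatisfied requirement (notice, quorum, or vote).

Notice: 48 hours given; 48 required (48 ≥ 48). Satisfied.
Quorum: 3 present; quorum is 3. Satisfied.
Vote: the sale of substantially all assets requires a majority of the directors present (3). A majority of 3 is 2, so 2 affirmative votes are needed; 3 voted in favor. Satisfied.

Valid — all requirements satisfied.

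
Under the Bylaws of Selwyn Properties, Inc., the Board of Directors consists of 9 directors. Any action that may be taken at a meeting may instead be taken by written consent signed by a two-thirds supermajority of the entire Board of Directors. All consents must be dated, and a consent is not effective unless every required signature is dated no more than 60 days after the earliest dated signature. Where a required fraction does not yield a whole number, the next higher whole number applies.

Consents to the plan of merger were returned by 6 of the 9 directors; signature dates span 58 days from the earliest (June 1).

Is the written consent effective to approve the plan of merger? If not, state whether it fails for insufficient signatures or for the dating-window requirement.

Effective — both the signature and dating-window requirements are satisfied.

Signatures required: a two-thirds supermajority of 9 — 2/3 of 9 = 6, so 6 needed; 6 signed. Sufficient.
Dating window: the latest signature is 58 days after the earliest; the limit is 60 days. Within the window.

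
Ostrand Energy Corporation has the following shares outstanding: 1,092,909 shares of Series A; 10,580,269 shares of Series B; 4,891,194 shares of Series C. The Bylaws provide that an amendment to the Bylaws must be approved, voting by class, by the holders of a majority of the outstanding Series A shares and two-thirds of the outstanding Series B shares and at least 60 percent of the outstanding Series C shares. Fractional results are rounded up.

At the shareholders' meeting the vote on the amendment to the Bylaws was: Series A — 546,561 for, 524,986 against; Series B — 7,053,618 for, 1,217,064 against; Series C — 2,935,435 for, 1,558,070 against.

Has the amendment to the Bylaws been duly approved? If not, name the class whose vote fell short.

Approved — every class gave the required vote.

Series A: a majority of 1092909 is 546455; 546,455 required, 546,561 in favor — approved.
Series B: 2/3 of 10580269 = 7053512.67, rounded up to 7053513; 7,053,513 required, 7,053,618 in favor — approved.
Series C: 3/5 of 4891194 = 2934716.40, rounded up to 2934717; 2,934,717 required, 2,935,435 in favor — approved.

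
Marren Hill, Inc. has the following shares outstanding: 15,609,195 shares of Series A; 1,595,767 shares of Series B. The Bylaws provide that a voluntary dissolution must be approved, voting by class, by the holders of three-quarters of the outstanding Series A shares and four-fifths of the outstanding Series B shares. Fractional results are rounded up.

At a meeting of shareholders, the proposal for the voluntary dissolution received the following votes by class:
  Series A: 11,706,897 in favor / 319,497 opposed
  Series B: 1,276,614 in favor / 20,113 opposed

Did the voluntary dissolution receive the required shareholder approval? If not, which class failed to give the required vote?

Approved — every class gave the required vote.

Series A: 3/4 of 15609195 = 11706896.25, rounded up to 11706897; 11,706,897 required, 11,706,897 in favor — approved.
Series B: 4/5 of 1595767 = 1276613.60, rounded up to 1276614; 1,276,614 required, 1,276,614 in favor — approved.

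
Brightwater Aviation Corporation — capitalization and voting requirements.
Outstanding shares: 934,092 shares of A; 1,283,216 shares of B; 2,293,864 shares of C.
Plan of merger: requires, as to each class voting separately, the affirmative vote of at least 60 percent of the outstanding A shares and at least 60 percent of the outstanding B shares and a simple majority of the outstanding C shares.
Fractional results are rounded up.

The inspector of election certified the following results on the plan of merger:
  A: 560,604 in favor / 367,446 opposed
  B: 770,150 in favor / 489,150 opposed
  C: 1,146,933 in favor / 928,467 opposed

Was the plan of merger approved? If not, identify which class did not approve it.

Approved — every class gave the required vote.

A: 3/5 of 934092 = 560455.20, rounded up to 560456; 560,456 required, 560,604 in favor — approved.
B: 3/5 of 1283216 = 769929.60, rounded up to 769930; 769,930 required, 770,150 in favor — approved.
C: a majority of 2293864 is 1146933; 1,146,933 required, 1,146,933 in favor — approved.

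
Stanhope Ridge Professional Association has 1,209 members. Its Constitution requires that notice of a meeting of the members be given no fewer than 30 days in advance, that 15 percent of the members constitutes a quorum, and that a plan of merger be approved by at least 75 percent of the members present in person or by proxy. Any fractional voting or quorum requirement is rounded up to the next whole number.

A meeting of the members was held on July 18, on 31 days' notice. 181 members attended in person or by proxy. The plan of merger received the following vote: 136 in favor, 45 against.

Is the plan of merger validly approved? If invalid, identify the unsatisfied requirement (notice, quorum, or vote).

Notice: 31 days given; 30 required. Satisfied.
Quorum: 15% of 1,209 = 181.35, rounded up to 182; 181 present. Not satisfied.
Vote: requires three-fourths of those present (181); 3/4 of 181 = 135.75, rounded up to 136, so 136 needed; 136 in favor. Satisfied.

Invalid — quorum requirement not satisfied.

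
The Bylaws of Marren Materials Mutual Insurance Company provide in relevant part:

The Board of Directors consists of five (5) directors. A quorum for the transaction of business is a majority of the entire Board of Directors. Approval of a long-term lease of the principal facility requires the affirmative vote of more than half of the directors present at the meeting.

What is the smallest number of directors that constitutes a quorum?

3

A majority of 5 is 3.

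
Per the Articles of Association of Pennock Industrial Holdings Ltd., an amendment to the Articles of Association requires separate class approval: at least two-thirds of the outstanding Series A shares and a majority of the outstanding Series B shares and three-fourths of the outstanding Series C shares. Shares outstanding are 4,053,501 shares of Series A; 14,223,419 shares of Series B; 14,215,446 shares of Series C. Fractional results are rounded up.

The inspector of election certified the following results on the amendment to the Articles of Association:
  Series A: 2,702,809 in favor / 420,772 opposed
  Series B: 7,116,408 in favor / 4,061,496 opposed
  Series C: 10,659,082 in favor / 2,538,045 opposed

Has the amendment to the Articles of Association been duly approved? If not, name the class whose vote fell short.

Not approved — the Series C shares did not give the required vote.

Series A: 2/3 of 4053501 = 2702334; 2,702,334 required, 2,702,809 in favor — approved.
Series B: a majority of 14223419 is 7111710; 7,111,710 required, 7,116,408 in favor — approved.
Series C: 3/4 of 14215446 = 10661584.50, rounded up to 10661585; 10,661,585 required, 10,659,082 in favor — not approved.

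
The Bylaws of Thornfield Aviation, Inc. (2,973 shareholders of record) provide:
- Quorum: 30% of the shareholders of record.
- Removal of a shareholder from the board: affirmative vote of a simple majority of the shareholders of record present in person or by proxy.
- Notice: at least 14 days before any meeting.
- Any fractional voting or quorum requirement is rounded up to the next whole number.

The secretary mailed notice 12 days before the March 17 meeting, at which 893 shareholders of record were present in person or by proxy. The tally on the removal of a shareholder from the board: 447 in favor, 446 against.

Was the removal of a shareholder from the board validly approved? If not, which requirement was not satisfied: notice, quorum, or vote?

Notice: 12 days given; 14 required. Not satisfied.
Quorum: 30% of 2,973 = 891.90, rounded up to 892; 893 present. Satisfied.
Vote: requires a majority of those present (893); a majority of 893 is 447, so 447 needed; 447 in favor. Satisfied.

Invalid — notice requirement not satisfied.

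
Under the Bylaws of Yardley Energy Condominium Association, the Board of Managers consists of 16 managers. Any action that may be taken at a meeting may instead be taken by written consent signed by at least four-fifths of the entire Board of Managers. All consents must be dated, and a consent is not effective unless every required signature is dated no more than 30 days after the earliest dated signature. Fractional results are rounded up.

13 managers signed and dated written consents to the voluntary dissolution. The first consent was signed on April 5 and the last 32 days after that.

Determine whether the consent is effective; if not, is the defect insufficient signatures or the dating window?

Not effective — dating-window requirement not satisfied.

Signatures required: at least four-fifths of 16 — 4/5 of 16 = 12.80, rounded up to 13, so 13 needed; 13 signed. Sufficient.
Dating window: the latest signature is 32 days after the earliest; the limit is 30 days. Outside the window.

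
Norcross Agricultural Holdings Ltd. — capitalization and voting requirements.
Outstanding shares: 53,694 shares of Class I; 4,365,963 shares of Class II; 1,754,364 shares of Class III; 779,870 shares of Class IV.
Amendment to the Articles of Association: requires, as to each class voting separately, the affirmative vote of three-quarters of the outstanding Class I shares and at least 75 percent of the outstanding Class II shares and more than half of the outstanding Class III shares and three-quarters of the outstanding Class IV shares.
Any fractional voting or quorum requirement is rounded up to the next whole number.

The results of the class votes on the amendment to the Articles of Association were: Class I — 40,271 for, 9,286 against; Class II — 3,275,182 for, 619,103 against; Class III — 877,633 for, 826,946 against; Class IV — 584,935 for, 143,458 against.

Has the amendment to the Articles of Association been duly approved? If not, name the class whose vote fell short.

Class I: 3/4 of 53694 = 40270.50, rounded up to 40271; 40,271 required, 40,271 in favor — approved.
Class II: 3/4 of 4365963 = 3274472.25, rounded up to 3274473; 3,274,473 required, 3,275,182 in favor — approved.
Class III: a majority of 1754364 is 877183; 877,183 required, 877,633 in favor — approved.
Class IV: 3/4 of 779870 = 584902.50, rounded up to 584903; 584,903 required, 584,935 in favor — approved.

Approved — every class gave the required vote.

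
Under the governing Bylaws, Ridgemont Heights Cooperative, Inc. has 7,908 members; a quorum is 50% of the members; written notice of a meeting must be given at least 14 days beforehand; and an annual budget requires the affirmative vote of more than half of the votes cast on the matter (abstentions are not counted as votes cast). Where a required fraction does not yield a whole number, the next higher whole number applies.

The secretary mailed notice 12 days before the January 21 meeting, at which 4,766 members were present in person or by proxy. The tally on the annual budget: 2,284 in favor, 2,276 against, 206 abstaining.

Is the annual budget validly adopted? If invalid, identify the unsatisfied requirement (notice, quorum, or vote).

Notice: 12 days given; 14 required. Not satisfied.
Quorum: 50% of 7,908 = 3,954; 4,766 present. Satisfied.
Vote: requires a majority of the votes cast (4,766 − 206 abstaining = 4,560); a majority of 4560 is 2281, so 2,281 needed; 2,284 in favor. Satisfied.

Invalid — notice requirement not satisfied.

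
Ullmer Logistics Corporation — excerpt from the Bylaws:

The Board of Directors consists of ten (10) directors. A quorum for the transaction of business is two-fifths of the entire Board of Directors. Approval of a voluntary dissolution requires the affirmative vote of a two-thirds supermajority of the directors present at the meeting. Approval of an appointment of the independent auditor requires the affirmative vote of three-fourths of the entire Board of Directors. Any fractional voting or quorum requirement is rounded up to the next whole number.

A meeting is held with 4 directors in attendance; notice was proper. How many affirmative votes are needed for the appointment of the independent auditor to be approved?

8

The appointment of the independent auditor requires three-fourths of the entire Board of Directors (10).
3/4 of 10 = 7.50, rounded up to 8.
(Only 4 can vote, so the appointment of the independent auditor cannot pass at this meeting, but the required vote is still 8.)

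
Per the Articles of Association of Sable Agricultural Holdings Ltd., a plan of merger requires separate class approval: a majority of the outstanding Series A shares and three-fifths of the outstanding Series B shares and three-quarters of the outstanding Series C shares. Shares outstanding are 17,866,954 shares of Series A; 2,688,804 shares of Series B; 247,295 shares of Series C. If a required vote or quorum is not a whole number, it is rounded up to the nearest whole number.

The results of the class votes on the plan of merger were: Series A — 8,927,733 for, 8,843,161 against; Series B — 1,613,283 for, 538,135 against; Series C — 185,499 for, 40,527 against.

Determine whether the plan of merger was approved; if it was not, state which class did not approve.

Not approved — the Series A shares did not give the required vote.

Series A: a majority of 17866954 is 8933478; 8,933,478 required, 8,927,733 in favor — not approved.
Series B: 3/5 of 2688804 = 1613282.40, rounded up to 1613283; 1,613,283 required, 1,613,283 in favor — approved.
Series C: 3/4 of 247295 = 185471.25, rounded up to 185472; 185,472 required, 185,499 in favor — approved.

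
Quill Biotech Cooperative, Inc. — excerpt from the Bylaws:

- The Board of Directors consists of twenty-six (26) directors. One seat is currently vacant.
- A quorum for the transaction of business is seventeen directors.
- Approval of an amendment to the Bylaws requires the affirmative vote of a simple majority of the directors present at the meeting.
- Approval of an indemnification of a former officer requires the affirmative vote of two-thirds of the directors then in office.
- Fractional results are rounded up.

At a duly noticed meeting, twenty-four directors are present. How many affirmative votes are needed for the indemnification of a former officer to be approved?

The indemnification of a former officer requires two-thirds of the directors then in office (25).
2/3 of 25 = 16.67, rounded up to 17.

17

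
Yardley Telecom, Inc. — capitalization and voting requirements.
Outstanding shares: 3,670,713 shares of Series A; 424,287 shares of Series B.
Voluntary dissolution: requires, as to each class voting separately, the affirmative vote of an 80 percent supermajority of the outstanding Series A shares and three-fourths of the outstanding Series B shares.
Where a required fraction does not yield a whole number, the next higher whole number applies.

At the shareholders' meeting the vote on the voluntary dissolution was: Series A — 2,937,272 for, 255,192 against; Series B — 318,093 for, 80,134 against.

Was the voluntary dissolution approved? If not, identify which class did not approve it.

Not approved — the Series B shares did not give the required vote.

Series A: 4/5 of 3670713 = 2936570.40, rounded up to 2936571; 2,936,571 required, 2,937,272 in favor — approved.
Series B: 3/4 of 424287 = 318215.25, rounded up to 318216; 318,216 required, 318,093 in favor — not approved.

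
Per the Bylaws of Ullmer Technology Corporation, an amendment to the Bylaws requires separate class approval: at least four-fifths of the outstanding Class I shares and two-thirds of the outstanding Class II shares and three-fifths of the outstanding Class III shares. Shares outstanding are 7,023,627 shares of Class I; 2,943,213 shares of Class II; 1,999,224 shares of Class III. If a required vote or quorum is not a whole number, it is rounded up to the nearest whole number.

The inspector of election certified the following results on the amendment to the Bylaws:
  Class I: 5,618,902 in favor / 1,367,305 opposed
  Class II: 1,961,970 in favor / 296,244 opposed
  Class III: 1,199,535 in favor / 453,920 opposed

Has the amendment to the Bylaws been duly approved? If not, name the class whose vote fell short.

Class I: 4/5 of 7023627 = 5618901.60, rounded up to 5618902; 5,618,902 required, 5,618,902 in favor — approved.
Class II: 2/3 of 2943213 = 1962142; 1,962,142 required, 1,961,970 in favor — not approved.
Class III: 3/5 of 1999224 = 1199534.40, rounded up to 1199535; 1,199,535 required, 1,199,535 in favor — approved.

Not approved — the Class II shares did not give the required vote.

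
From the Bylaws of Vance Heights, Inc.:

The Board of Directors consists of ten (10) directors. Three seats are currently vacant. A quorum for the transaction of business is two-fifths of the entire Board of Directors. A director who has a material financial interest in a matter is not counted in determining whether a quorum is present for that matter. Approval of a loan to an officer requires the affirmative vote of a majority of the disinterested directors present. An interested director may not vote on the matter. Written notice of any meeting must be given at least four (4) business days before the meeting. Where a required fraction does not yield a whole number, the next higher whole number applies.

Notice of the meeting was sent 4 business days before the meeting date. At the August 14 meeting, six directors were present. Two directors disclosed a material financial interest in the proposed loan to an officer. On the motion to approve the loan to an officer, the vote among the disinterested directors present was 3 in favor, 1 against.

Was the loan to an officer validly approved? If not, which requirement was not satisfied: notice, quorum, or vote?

Valid — all requirements satisfied.

Notice: 4 business days given; 4 required (4 ≥ 4). Satisfied.
Quorum: 6 present, but the 2 interested directors do not count, leaving 4. Quorum is 4. Satisfied.
Vote: the loan to an officer requires a majority of the disinterested directors present (6 − 2 = 4). A majority of 4 is 3, so 3 affirmative votes are needed; 3 voted in favor. Satisfied.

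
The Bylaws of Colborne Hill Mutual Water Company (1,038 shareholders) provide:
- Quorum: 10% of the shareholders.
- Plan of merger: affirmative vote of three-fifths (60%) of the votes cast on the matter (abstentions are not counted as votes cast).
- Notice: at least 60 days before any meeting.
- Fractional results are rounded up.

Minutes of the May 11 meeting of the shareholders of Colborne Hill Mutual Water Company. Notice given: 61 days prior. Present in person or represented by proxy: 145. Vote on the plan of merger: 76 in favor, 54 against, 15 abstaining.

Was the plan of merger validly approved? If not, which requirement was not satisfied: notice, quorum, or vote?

Notice: 61 days given; 60 required. Satisfied.
Quorum: 10% of 1,038 = 103.80, rounded up to 104; 145 present. Satisfied.
Vote: requires three-fifths of the votes cast (145 − 15 abstaining = 130); 3/5 of 130 = 78, so 78 needed; 76 in favor. Not satisfied.

Invalid — vote requirement not satisfied.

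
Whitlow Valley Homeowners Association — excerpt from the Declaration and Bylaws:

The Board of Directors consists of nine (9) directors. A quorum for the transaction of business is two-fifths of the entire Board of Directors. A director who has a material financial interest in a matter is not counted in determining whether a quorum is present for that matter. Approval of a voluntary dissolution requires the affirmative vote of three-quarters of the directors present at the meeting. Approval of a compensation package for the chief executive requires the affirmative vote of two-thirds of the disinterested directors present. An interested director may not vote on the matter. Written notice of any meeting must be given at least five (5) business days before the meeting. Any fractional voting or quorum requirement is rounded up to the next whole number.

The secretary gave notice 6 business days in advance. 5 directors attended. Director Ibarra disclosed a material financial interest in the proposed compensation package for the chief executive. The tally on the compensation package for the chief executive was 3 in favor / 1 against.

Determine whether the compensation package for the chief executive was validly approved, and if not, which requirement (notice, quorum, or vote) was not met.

Valid — all requirements satisfied.

Notice: 6 business days given; 5 required (6 ≥ 5). Satisfied.
Quorum: 5 present, but the 1 interested director does not count, leaving 4. Quorum is 4. Satisfied.
Vote: the compensation package for the chief executive requires two-thirds of the disinterested directors present (5 − 1 = 4). 2/3 of 4 = 2.67, rounded up to 3, so 3 affirmative votes are needed; 3 voted in favor. Satisfied.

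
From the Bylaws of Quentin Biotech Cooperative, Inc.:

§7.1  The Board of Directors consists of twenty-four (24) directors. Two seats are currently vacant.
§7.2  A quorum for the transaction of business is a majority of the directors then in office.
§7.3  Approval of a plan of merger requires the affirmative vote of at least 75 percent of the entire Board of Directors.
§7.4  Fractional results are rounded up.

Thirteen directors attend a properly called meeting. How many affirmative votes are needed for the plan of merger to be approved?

18

The plan of merger requires three-fourths of the entire Board of Directors (24).
3/4 of 24 = 18.
(Only 13 can vote, so the plan of merger cannot pass at this meeting, but the required vote is still 18.)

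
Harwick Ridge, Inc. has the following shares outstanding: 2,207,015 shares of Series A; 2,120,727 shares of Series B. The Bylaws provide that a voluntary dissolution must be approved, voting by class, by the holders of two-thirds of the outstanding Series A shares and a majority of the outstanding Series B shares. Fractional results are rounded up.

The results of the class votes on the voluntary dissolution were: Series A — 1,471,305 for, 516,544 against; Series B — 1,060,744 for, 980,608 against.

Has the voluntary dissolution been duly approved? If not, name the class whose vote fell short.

Series A: 2/3 of 2207015 = 1471343.33, rounded up to 1471344; 1,471,344 required, 1,471,305 in favor — not approved.
Series B: a majority of 2120727 is 1060364; 1,060,364 required, 1,060,744 in favor — approved.

Not approved — the Series A shares did not give the required vote.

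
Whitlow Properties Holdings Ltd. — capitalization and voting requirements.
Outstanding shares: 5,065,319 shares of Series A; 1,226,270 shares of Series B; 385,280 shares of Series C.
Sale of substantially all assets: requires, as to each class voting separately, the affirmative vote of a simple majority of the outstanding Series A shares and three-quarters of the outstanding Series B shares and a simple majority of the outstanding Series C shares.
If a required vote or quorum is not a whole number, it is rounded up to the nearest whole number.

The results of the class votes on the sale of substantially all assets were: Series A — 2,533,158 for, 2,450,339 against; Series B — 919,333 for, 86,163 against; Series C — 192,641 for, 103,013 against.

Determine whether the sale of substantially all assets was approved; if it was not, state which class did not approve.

Series A: a majority of 5065319 is 2532660; 2,532,660 required, 2,533,158 in favor — approved.
Series B: 3/4 of 1226270 = 919702.50, rounded up to 919703; 919,703 required, 919,333 in favor — not approved.
Series C: a majority of 385280 is 192641; 192,641 required, 192,641 in favor — approved.

Not approved — the Series B shares did not give the required vote.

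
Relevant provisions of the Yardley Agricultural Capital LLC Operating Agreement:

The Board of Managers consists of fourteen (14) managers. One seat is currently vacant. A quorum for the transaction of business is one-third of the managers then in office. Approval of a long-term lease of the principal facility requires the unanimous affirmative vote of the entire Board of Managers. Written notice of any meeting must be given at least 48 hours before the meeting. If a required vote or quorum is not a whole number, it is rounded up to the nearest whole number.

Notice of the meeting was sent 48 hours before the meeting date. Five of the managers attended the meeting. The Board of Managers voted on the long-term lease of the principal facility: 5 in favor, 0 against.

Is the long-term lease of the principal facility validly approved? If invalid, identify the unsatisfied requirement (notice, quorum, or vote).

Invalid — vote requirement not satisfied.

Notice: 48 hours given; 48 required (48 ≥ 48). Satisfied.
Quorum: 5 present; quorum is 5. Satisfied.
Vote: the long-term lease of the principal facility requires the unanimous vote of the entire Board of Managers (14). Unanimous means all 14, so 14 affirmative votes are needed; 5 voted in favor. Not satisfied.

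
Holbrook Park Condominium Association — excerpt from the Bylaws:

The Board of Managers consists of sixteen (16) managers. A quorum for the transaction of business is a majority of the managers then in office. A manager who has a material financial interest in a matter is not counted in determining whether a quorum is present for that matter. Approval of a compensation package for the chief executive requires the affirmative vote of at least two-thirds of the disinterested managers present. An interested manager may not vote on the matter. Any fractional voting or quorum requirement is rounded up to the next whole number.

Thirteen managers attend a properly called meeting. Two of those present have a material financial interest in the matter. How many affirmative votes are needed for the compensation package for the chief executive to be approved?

The compensation package for the chief executive requires two-thirds of the disinterested managers present (13 − 2 = 11).
2/3 of 11 = 7.33, rounded up to 8.

8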